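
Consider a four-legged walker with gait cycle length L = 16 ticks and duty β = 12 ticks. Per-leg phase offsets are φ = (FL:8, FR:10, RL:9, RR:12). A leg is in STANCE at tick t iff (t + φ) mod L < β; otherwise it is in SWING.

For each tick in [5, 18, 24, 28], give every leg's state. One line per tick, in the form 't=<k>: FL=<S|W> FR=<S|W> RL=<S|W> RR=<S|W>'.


t=5: phase=(13,15,14,1) vs β=12 → FL=W FR=W RL=W RR=S
t=18: phase=(10,12,11,14) vs β=12 → FL=S FR=W RL=S RR=W
t=24: phase=(0,2,1,4) vs β=12 → FL=S FR=S RL=S RR=S
t=28: phase=(4,6,5,8) vs β=12 → FL=S FR=S RL=S RR=S

t=5: FL=W FR=W RL=W RR=S
t=18: FL=S FR=W RL=S RR=W
t=24: FL=S FR=S RL=S RR=S
t=28: FL=S FR=S RL=S RR=S


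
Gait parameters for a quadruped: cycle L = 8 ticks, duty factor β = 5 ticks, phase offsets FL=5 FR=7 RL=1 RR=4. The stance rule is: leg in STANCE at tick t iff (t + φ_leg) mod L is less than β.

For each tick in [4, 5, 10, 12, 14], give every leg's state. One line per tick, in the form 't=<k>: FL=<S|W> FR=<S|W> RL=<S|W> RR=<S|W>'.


t=4: phase=(1,3,5,0) vs β=5 → FL=S FR=S RL=W RR=S
t=5: phase=(2,4,6,1) vs β=5 → FL=S FR=S RL=W RR=S
t=10: phase=(7,1,3,6) vs β=5 → FL=W FR=S RL=S RR=W
t=12: phase=(1,3,5,0) vs β=5 → FL=S FR=S RL=W RR=S
t=14: phase=(3,5,7,2) vs β=5 → FL=S FR=W RL=W RR=S

t=4: FL=S FR=S RL=W RR=S
t=5: FL=S FR=S RL=W RR=S
t=10: FL=W FR=S RL=S RR=W
t=12: FL=S FR=S RL=W RR=S
t=14: FL=S FR=W RL=W RR=S


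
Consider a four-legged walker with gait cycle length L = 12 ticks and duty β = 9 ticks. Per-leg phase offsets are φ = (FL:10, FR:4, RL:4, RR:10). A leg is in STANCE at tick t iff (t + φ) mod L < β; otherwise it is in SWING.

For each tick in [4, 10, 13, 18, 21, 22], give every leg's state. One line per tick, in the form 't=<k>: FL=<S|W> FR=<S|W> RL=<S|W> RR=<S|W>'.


t=4: FL=S FR=S RL=S RR=S
t=10: FL=S FR=S RL=S RR=S
t=13: FL=W FR=S RL=S RR=W
t=18: FL=S FR=W RL=W RR=S
t=21: FL=S FR=S RL=S RR=S
t=22: FL=S FR=S RL=S RR=S

t=4: phase=(2,8,8,2) vs β=9 → FL=S FR=S RL=S RR=S
t=10: phase=(8,2,2,8) vs β=9 → FL=S FR=S RL=S RR=S
t=13: phase=(11,5,5,11) vs β=9 → FL=W FR=S RL=S RR=W
t=18: phase=(4,10,10,4) vs β=9 → FL=S FR=W RL=W RR=S
t=21: phase=(7,1,1,7) vs β=9 → FL=S FR=S RL=S RR=S
t=22: phase=(8,2,2,8) vs β=9 → FL=S FR=S RL=S RR=S


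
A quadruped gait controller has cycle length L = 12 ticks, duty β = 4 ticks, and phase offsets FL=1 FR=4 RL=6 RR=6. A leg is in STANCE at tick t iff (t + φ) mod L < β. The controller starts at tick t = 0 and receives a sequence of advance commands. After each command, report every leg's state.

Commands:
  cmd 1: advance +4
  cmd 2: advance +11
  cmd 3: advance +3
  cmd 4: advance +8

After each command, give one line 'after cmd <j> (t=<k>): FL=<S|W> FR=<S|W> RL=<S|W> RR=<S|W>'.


start t=0: FL=S FR=W RL=W RR=W
cmd 1: advance +4 → t=4, phase=(5,8,10,10) → FL=W FR=W RL=W RR=W
cmd 2: advance +11 → t=15, phase=(4,7,9,9) → FL=W FR=W RL=W RR=W
cmd 3: advance +3 → t=18, phase=(7,10,0,0) → FL=W FR=W RL=S RR=S
cmd 4: advance +8 → t=26, phase=(3,6,8,8) → FL=S FR=W RL=W RR=W

after cmd 1 (t=4): FL=W FR=W RL=W RR=W
after cmd 2 (t=15): FL=W FR=W RL=W RR=W
after cmd 3 (t=18): FL=W FR=W RL=S RR=S
after cmd 4 (t=26): FL=S FR=W RL=W RR=W


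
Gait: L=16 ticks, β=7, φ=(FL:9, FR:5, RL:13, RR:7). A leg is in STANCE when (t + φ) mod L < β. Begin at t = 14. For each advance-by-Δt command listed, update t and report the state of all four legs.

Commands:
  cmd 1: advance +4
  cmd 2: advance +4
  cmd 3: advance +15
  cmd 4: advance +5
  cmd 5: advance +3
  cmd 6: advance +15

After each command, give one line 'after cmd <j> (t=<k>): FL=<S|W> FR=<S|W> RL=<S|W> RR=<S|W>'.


start t=14: FL=W FR=S RL=W RR=S
cmd 1: advance +4 → t=18, phase=(11,7,15,9) → FL=W FR=W RL=W RR=W
cmd 2: advance +4 → t=22, phase=(15,11,3,13) → FL=W FR=W RL=S RR=W
cmd 3: advance +15 → t=37, phase=(14,10,2,12) → FL=W FR=W RL=S RR=W
cmd 4: advance +5 → t=42, phase=(3,15,7,1) → FL=S FR=W RL=W RR=S
cmd 5: advance +3 → t=45, phase=(6,2,10,4) → FL=S FR=S RL=W RR=S
cmd 6: advance +15 → t=60, phase=(5,1,9,3) → FL=S FR=S RL=W RR=S

after cmd 1 (t=18): FL=W FR=W RL=W RR=W
after cmd 2 (t=22): FL=W FR=W RL=S RR=W
after cmd 3 (t=37): FL=W FR=W RL=S RR=W
after cmd 4 (t=42): FL=S FR=W RL=W RR=S
after cmd 5 (t=45): FL=S FR=S RL=W RR=S
after cmd 6 (t=60): FL=S FR=S RL=W RR=S


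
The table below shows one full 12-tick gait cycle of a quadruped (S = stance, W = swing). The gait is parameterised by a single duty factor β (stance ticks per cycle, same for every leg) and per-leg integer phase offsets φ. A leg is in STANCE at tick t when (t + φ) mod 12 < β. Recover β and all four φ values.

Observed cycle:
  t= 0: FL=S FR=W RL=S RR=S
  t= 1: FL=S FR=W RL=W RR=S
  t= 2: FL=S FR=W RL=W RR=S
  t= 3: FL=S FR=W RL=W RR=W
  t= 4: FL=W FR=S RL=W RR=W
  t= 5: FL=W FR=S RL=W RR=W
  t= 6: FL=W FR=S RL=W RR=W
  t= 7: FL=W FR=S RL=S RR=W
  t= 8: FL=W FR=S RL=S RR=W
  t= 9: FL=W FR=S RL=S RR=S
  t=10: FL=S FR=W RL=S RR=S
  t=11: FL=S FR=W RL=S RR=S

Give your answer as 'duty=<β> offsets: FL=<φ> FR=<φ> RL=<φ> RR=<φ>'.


duty β = stance ticks per leg = 6
FL: stance ticks = 6; W→S at t=10 → φ=2
FR: stance ticks = 6; W→S at t=4 → φ=8
RL: stance ticks = 6; W→S at t=7 → φ=5
RR: stance ticks = 6; W→S at t=9 → φ=3

duty=6 offsets: FL=2 FR=8 RL=5 RR=3


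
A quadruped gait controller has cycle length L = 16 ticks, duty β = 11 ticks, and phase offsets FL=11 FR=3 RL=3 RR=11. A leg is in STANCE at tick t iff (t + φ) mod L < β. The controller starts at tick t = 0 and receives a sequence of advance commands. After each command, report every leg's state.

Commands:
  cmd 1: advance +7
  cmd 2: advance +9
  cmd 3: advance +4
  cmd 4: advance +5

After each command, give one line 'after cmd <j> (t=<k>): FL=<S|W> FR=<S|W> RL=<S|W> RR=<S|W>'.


start t=0: FL=W FR=S RL=S RR=W
cmd 1: advance +7 → t=7, phase=(2,10,10,2) → FL=S FR=S RL=S RR=S
cmd 2: advance +9 → t=16, phase=(11,3,3,11) → FL=W FR=S RL=S RR=W
cmd 3: advance +4 → t=20, phase=(15,7,7,15) → FL=W FR=S RL=S RR=W
cmd 4: advance +5 → t=25, phase=(4,12,12,4) → FL=S FR=W RL=W RR=S

after cmd 1 (t=7): FL=S FR=S RL=S RR=S
after cmd 2 (t=16): FL=W FR=S RL=S RR=W
after cmd 3 (t=20): FL=W FR=S RL=S RR=W
after cmd 4 (t=25): FL=S FR=W RL=W RR=S


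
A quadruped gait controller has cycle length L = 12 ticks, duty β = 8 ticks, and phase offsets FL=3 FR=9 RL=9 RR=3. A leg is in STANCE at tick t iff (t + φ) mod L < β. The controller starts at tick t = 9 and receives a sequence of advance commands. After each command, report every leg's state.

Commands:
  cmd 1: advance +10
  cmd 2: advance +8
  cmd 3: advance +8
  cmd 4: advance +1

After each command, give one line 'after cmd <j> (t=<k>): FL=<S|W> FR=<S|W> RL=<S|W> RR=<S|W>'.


start t=9: FL=S FR=S RL=S RR=S
cmd 1: advance +10 → t=19, phase=(10,4,4,10) → FL=W FR=S RL=S RR=W
cmd 2: advance +8 → t=27, phase=(6,0,0,6) → FL=S FR=S RL=S RR=S
cmd 3: advance +8 → t=35, phase=(2,8,8,2) → FL=S FR=W RL=W RR=S
cmd 4: advance +1 → t=36, phase=(3,9,9,3) → FL=S FR=W RL=W RR=S

after cmd 1 (t=19): FL=W FR=S RL=S RR=W
after cmd 2 (t=27): FL=S FR=S RL=S RR=S
after cmd 3 (t=35): FL=S FR=W RL=W RR=S
after cmd 4 (t=36): FL=S FR=W RL=W RR=S


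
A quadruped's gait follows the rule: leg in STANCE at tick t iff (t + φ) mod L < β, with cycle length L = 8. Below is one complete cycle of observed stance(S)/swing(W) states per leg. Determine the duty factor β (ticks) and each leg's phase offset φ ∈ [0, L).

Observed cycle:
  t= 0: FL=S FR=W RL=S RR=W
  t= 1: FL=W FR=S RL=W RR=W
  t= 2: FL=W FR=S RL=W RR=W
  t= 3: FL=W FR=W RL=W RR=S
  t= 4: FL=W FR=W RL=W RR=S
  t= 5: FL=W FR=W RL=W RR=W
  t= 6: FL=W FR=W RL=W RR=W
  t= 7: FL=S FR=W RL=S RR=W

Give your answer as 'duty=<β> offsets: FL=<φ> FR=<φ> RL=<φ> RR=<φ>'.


duty β = stance ticks per leg = 2
FL: stance ticks = 2; W→S at t=7 → φ=1
FR: stance ticks = 2; W→S at t=1 → φ=7
RL: stance ticks = 2; W→S at t=7 → φ=1
RR: stance ticks = 2; W→S at t=3 → φ=5

duty=2 offsets: FL=1 FR=7 RL=1 RR=5


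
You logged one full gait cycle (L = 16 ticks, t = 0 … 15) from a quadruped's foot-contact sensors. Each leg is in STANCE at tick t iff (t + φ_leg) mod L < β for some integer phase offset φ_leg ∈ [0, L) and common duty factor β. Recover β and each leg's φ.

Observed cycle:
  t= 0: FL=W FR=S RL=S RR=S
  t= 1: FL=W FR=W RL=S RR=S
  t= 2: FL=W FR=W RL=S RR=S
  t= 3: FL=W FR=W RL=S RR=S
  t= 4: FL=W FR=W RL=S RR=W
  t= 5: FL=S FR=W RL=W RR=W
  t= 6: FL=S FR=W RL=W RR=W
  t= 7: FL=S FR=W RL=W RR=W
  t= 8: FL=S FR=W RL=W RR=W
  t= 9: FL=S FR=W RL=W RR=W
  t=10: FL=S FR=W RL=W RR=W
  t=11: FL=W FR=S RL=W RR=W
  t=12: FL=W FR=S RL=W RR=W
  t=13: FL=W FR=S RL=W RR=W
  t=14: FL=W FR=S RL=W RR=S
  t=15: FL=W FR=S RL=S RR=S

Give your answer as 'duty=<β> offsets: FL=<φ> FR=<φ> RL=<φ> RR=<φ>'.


duty=6 offsets: FL=11 FR=5 RL=1 RR=2

duty β = stance ticks per leg = 6
FL: stance ticks = 6; W→S at t=5 → φ=11
FR: stance ticks = 6; W→S at t=11 → φ=5
RL: stance ticks = 6; W→S at t=15 → φ=1
RR: stance ticks = 6; W→S at t=14 → φ=2


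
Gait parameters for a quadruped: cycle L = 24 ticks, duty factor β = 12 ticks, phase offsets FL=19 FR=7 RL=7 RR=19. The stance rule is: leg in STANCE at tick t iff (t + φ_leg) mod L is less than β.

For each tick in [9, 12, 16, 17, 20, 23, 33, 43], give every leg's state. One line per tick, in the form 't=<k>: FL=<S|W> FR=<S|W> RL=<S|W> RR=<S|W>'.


t=9: phase=(4,16,16,4) vs β=12 → FL=S FR=W RL=W RR=S
t=12: phase=(7,19,19,7) vs β=12 → FL=S FR=W RL=W RR=S
t=16: phase=(11,23,23,11) vs β=12 → FL=S FR=W RL=W RR=S
t=17: phase=(12,0,0,12) vs β=12 → FL=W FR=S RL=S RR=W
t=20: phase=(15,3,3,15) vs β=12 → FL=W FR=S RL=S RR=W
t=23: phase=(18,6,6,18) vs β=12 → FL=W FR=S RL=S RR=W
t=33: phase=(4,16,16,4) vs β=12 → FL=S FR=W RL=W RR=S
t=43: phase=(14,2,2,14) vs β=12 → FL=W FR=S RL=S RR=W

t=9: FL=S FR=W RL=W RR=S
t=12: FL=S FR=W RL=W RR=S
t=16: FL=S FR=W RL=W RR=S
t=17: FL=W FR=S RL=S RR=W
t=20: FL=W FR=S RL=S RR=W
t=23: FL=W FR=S RL=S RR=W
t=33: FL=S FR=W RL=W RR=S
t=43: FL=W FR=S RL=S RR=W


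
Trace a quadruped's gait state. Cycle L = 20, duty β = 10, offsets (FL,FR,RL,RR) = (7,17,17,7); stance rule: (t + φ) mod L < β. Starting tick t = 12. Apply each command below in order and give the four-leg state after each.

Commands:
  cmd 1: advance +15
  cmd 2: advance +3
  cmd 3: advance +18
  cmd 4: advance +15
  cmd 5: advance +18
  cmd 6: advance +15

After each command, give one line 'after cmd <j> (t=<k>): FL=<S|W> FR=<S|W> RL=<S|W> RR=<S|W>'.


after cmd 1 (t=27): FL=W FR=S RL=S RR=W
after cmd 2 (t=30): FL=W FR=S RL=S RR=W
after cmd 3 (t=48): FL=W FR=S RL=S RR=W
after cmd 4 (t=63): FL=W FR=S RL=S RR=W
after cmd 5 (t=81): FL=S FR=W RL=W RR=S
after cmd 6 (t=96): FL=S FR=W RL=W RR=S

start t=12: FL=W FR=S RL=S RR=W
cmd 1: advance +15 → t=27, phase=(14,4,4,14) → FL=W FR=S RL=S RR=W
cmd 2: advance +3 → t=30, phase=(17,7,7,17) → FL=W FR=S RL=S RR=W
cmd 3: advance +18 → t=48, phase=(15,5,5,15) → FL=W FR=S RL=S RR=W
cmd 4: advance +15 → t=63, phase=(10,0,0,10) → FL=W FR=S RL=S RR=W
cmd 5: advance +18 → t=81, phase=(8,18,18,8) → FL=S FR=W RL=W RR=S
cmd 6: advance +15 → t=96, phase=(3,13,13,3) → FL=S FR=W RL=W RR=S


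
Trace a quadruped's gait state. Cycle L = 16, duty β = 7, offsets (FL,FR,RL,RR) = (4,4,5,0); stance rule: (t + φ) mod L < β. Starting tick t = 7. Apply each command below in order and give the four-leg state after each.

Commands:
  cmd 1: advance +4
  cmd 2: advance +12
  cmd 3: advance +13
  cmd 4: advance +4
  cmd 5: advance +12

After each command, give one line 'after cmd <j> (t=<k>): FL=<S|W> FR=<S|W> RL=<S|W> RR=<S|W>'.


start t=7: FL=W FR=W RL=W RR=W
cmd 1: advance +4 → t=11, phase=(15,15,0,11) → FL=W FR=W RL=S RR=W
cmd 2: advance +12 → t=23, phase=(11,11,12,7) → FL=W FR=W RL=W RR=W
cmd 3: advance +13 → t=36, phase=(8,8,9,4) → FL=W FR=W RL=W RR=S
cmd 4: advance +4 → t=40, phase=(12,12,13,8) → FL=W FR=W RL=W RR=W
cmd 5: advance +12 → t=52, phase=(8,8,9,4) → FL=W FR=W RL=W RR=S

after cmd 1 (t=11): FL=W FR=W RL=S RR=W
after cmd 2 (t=23): FL=W FR=W RL=W RR=W
after cmd 3 (t=36): FL=W FR=W RL=W RR=S
after cmd 4 (t=40): FL=W FR=W RL=W RR=W
after cmd 5 (t=52): FL=W FR=W RL=W RR=S


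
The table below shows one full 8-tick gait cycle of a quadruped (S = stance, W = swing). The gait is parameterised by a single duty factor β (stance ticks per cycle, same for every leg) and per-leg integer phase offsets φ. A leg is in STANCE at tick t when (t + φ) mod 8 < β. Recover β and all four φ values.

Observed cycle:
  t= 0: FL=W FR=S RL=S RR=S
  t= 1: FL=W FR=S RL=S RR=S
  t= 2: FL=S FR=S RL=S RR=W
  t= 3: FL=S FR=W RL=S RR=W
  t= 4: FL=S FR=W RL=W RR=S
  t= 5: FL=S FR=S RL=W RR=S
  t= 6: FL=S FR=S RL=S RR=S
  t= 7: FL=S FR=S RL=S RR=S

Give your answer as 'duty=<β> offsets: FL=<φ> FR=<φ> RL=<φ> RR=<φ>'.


duty β = stance ticks per leg = 6
FL: stance ticks = 6; W→S at t=2 → φ=6
FR: stance ticks = 6; W→S at t=5 → φ=3
RL: stance ticks = 6; W→S at t=6 → φ=2
RR: stance ticks = 6; W→S at t=4 → φ=4

duty=6 offsets: FL=6 FR=3 RL=2 RR=4


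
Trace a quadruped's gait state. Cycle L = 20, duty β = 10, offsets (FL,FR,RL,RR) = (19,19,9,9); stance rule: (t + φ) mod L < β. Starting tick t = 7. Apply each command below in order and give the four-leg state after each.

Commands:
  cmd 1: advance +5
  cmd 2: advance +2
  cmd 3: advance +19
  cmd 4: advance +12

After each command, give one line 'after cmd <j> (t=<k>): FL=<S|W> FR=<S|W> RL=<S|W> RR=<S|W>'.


start t=7: FL=S FR=S RL=W RR=W
cmd 1: advance +5 → t=12, phase=(11,11,1,1) → FL=W FR=W RL=S RR=S
cmd 2: advance +2 → t=14, phase=(13,13,3,3) → FL=W FR=W RL=S RR=S
cmd 3: advance +19 → t=33, phase=(12,12,2,2) → FL=W FR=W RL=S RR=S
cmd 4: advance +12 → t=45, phase=(4,4,14,14) → FL=S FR=S RL=W RR=W

after cmd 1 (t=12): FL=W FR=W RL=S RR=S
after cmd 2 (t=14): FL=W FR=W RL=S RR=S
after cmd 3 (t=33): FL=W FR=W RL=S RR=S
after cmd 4 (t=45): FL=S FR=S RL=W RR=W


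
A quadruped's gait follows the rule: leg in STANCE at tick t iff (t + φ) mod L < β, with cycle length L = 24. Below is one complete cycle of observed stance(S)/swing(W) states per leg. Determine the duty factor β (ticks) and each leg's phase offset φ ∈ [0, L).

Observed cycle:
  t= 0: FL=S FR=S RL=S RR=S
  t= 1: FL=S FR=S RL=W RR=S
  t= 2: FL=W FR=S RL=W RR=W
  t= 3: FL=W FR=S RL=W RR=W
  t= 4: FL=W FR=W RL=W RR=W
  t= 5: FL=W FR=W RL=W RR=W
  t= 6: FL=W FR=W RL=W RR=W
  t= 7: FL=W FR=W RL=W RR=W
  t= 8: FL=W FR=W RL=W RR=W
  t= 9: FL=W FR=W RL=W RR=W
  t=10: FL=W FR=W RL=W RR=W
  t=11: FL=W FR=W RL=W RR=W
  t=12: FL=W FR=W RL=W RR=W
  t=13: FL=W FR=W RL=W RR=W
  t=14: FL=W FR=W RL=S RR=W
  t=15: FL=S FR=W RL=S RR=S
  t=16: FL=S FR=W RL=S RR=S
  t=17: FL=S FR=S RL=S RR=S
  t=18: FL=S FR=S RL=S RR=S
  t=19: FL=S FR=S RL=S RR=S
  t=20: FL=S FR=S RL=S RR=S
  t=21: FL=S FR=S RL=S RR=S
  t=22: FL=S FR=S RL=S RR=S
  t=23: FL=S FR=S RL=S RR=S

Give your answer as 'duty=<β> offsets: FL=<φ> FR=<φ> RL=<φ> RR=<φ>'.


duty=11 offsets: FL=9 FR=7 RL=10 RR=9

duty β = stance ticks per leg = 11
FL: stance ticks = 11; W→S at t=15 → φ=9
FR: stance ticks = 11; W→S at t=17 → φ=7
RL: stance ticks = 11; W→S at t=14 → φ=10
RR: stance ticks = 11; W→S at t=15 → φ=9


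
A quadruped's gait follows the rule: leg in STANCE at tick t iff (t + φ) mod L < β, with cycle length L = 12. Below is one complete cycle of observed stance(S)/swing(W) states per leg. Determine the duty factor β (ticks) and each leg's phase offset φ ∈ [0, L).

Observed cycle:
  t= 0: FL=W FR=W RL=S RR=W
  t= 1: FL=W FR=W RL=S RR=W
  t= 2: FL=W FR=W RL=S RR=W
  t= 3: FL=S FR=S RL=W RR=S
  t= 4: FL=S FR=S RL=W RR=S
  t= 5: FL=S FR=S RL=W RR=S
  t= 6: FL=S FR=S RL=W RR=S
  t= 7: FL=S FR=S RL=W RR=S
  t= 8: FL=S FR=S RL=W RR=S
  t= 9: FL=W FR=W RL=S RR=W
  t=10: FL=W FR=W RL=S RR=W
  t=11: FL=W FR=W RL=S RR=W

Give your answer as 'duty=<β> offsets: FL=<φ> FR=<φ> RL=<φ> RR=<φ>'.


duty=6 offsets: FL=9 FR=9 RL=3 RR=9

duty β = stance ticks per leg = 6
FL: stance ticks = 6; W→S at t=3 → φ=9
FR: stance ticks = 6; W→S at t=3 → φ=9
RL: stance ticks = 6; W→S at t=9 → φ=3
RR: stance ticks = 6; W→S at t=3 → φ=9


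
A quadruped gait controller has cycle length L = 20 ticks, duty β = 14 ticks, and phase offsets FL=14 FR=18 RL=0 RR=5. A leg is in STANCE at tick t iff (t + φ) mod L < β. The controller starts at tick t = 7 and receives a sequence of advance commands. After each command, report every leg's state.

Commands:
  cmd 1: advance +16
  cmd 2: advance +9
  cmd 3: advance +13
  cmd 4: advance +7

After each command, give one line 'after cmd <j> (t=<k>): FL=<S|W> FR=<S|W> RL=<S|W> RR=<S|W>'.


after cmd 1 (t=23): FL=W FR=S RL=S RR=S
after cmd 2 (t=32): FL=S FR=S RL=S RR=W
after cmd 3 (t=45): FL=W FR=S RL=S RR=S
after cmd 4 (t=52): FL=S FR=S RL=S RR=W

start t=7: FL=S FR=S RL=S RR=S
cmd 1: advance +16 → t=23, phase=(17,1,3,8) → FL=W FR=S RL=S RR=S
cmd 2: advance +9 → t=32, phase=(6,10,12,17) → FL=S FR=S RL=S RR=W
cmd 3: advance +13 → t=45, phase=(19,3,5,10) → FL=W FR=S RL=S RR=S
cmd 4: advance +7 → t=52, phase=(6,10,12,17) → FL=S FR=S RL=S RR=W


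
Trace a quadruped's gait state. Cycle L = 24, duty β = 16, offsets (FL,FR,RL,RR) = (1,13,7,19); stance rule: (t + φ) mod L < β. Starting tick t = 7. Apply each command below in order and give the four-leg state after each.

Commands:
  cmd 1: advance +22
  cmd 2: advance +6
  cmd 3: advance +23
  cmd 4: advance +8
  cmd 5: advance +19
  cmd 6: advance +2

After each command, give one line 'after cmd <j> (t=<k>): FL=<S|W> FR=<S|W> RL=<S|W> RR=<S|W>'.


after cmd 1 (t=29): FL=S FR=W RL=S RR=S
after cmd 2 (t=35): FL=S FR=S RL=W RR=S
after cmd 3 (t=58): FL=S FR=W RL=W RR=S
after cmd 4 (t=66): FL=W FR=S RL=S RR=S
after cmd 5 (t=85): FL=S FR=S RL=W RR=S
after cmd 6 (t=87): FL=W FR=S RL=W RR=S

start t=7: FL=S FR=W RL=S RR=S
cmd 1: advance +22 → t=29, phase=(6,18,12,0) → FL=S FR=W RL=S RR=S
cmd 2: advance +6 → t=35, phase=(12,0,18,6) → FL=S FR=S RL=W RR=S
cmd 3: advance +23 → t=58, phase=(11,23,17,5) → FL=S FR=W RL=W RR=S
cmd 4: advance +8 → t=66, phase=(19,7,1,13) → FL=W FR=S RL=S RR=S
cmd 5: advance +19 → t=85, phase=(14,2,20,8) → FL=S FR=S RL=W RR=S
cmd 6: advance +2 → t=87, phase=(16,4,22,10) → FL=W FR=S RL=W RR=S


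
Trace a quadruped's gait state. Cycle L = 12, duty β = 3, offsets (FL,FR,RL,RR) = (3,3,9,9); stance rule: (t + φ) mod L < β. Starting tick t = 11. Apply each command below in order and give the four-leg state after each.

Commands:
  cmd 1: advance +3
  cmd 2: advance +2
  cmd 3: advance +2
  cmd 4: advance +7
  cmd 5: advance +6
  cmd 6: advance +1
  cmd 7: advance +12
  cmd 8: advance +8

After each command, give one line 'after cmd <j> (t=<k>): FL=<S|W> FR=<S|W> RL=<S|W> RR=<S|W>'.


after cmd 1 (t=14): FL=W FR=W RL=W RR=W
after cmd 2 (t=16): FL=W FR=W RL=S RR=S
after cmd 3 (t=18): FL=W FR=W RL=W RR=W
after cmd 4 (t=25): FL=W FR=W RL=W RR=W
after cmd 5 (t=31): FL=W FR=W RL=W RR=W
after cmd 6 (t=32): FL=W FR=W RL=W RR=W
after cmd 7 (t=44): FL=W FR=W RL=W RR=W
after cmd 8 (t=52): FL=W FR=W RL=S RR=S

start t=11: FL=S FR=S RL=W RR=W
cmd 1: advance +3 → t=14, phase=(5,5,11,11) → FL=W FR=W RL=W RR=W
cmd 2: advance +2 → t=16, phase=(7,7,1,1) → FL=W FR=W RL=S RR=S
cmd 3: advance +2 → t=18, phase=(9,9,3,3) → FL=W FR=W RL=W RR=W
cmd 4: advance +7 → t=25, phase=(4,4,10,10) → FL=W FR=W RL=W RR=W
cmd 5: advance +6 → t=31, phase=(10,10,4,4) → FL=W FR=W RL=W RR=W
cmd 6: advance +1 → t=32, phase=(11,11,5,5) → FL=W FR=W RL=W RR=W
cmd 7: advance +12 → t=44, phase=(11,11,5,5) → FL=W FR=W RL=W RR=W
cmd 8: advance +8 → t=52, phase=(7,7,1,1) → FL=W FR=W RL=S RR=S


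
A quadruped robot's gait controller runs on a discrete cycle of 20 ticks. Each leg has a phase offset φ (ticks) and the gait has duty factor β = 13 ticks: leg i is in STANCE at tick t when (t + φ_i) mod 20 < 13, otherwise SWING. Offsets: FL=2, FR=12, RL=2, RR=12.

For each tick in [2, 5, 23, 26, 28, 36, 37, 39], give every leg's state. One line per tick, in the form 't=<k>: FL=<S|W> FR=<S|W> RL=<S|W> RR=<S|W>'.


t=2: FL=S FR=W RL=S RR=W
t=5: FL=S FR=W RL=S RR=W
t=23: FL=S FR=W RL=S RR=W
t=26: FL=S FR=W RL=S RR=W
t=28: FL=S FR=S RL=S RR=S
t=36: FL=W FR=S RL=W RR=S
t=37: FL=W FR=S RL=W RR=S
t=39: FL=S FR=S RL=S RR=S

t=2: phase=(4,14,4,14) vs β=13 → FL=S FR=W RL=S RR=W
t=5: phase=(7,17,7,17) vs β=13 → FL=S FR=W RL=S RR=W
t=23: phase=(5,15,5,15) vs β=13 → FL=S FR=W RL=S RR=W
t=26: phase=(8,18,8,18) vs β=13 → FL=S FR=W RL=S RR=W
t=28: phase=(10,0,10,0) vs β=13 → FL=S FR=S RL=S RR=S
t=36: phase=(18,8,18,8) vs β=13 → FL=W FR=S RL=W RR=S
t=37: phase=(19,9,19,9) vs β=13 → FL=W FR=S RL=W RR=S
t=39: phase=(1,11,1,11) vs β=13 → FL=S FR=S RL=S RR=S


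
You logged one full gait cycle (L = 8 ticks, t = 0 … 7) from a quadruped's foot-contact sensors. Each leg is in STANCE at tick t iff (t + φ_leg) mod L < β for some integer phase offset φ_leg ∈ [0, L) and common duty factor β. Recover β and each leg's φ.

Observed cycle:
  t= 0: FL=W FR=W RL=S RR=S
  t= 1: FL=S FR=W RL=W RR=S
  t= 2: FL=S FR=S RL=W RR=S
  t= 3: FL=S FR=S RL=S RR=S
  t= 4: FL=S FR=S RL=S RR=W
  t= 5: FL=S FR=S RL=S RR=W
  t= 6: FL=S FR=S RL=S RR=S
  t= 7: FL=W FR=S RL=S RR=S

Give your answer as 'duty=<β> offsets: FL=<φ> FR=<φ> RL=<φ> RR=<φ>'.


duty=6 offsets: FL=7 FR=6 RL=5 RR=2

duty β = stance ticks per leg = 6
FL: stance ticks = 6; W→S at t=1 → φ=7
FR: stance ticks = 6; W→S at t=2 → φ=6
RL: stance ticks = 6; W→S at t=3 → φ=5
RR: stance ticks = 6; W→S at t=6 → φ=2


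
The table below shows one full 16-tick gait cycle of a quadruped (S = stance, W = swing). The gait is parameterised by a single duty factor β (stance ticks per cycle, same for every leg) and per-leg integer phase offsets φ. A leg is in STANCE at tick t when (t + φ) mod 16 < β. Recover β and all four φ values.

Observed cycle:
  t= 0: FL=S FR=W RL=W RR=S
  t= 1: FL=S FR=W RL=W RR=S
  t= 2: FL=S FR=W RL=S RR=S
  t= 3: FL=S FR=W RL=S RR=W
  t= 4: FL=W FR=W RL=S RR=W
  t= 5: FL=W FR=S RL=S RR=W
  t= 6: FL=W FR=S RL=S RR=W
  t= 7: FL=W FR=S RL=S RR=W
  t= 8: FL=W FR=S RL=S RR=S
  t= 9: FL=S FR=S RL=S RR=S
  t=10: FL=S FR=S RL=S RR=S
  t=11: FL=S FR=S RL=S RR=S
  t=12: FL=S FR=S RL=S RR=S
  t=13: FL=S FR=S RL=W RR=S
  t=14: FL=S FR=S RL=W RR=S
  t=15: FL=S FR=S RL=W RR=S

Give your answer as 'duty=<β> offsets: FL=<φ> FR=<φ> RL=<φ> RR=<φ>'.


duty β = stance ticks per leg = 11
FL: stance ticks = 11; W→S at t=9 → φ=7
FR: stance ticks = 11; W→S at t=5 → φ=11
RL: stance ticks = 11; W→S at t=2 → φ=14
RR: stance ticks = 11; W→S at t=8 → φ=8

duty=11 offsets: FL=7 FR=11 RL=14 RR=8


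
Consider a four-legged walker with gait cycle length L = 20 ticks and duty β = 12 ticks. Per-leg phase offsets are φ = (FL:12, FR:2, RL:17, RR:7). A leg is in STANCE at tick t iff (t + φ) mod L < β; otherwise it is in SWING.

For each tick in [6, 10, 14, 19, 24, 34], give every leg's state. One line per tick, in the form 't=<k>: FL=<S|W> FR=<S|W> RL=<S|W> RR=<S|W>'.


t=6: FL=W FR=S RL=S RR=W
t=10: FL=S FR=W RL=S RR=W
t=14: FL=S FR=W RL=S RR=S
t=19: FL=S FR=S RL=W RR=S
t=24: FL=W FR=S RL=S RR=S
t=34: FL=S FR=W RL=S RR=S

t=6: phase=(18,8,3,13) vs β=12 → FL=W FR=S RL=S RR=W
t=10: phase=(2,12,7,17) vs β=12 → FL=S FR=W RL=S RR=W
t=14: phase=(6,16,11,1) vs β=12 → FL=S FR=W RL=S RR=S
t=19: phase=(11,1,16,6) vs β=12 → FL=S FR=S RL=W RR=S
t=24: phase=(16,6,1,11) vs β=12 → FL=W FR=S RL=S RR=S
t=34: phase=(6,16,11,1) vs β=12 → FL=S FR=W RL=S RR=S


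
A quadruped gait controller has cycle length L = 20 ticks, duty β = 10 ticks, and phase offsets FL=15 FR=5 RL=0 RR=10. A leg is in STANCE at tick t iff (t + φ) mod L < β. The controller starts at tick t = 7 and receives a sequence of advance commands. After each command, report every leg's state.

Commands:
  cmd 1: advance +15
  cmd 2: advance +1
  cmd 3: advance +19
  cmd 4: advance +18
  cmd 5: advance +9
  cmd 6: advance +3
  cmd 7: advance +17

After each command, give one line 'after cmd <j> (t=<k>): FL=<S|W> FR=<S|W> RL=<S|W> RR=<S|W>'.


after cmd 1 (t=22): FL=W FR=S RL=S RR=W
after cmd 2 (t=23): FL=W FR=S RL=S RR=W
after cmd 3 (t=42): FL=W FR=S RL=S RR=W
after cmd 4 (t=60): FL=W FR=S RL=S RR=W
after cmd 5 (t=69): FL=S FR=W RL=S RR=W
after cmd 6 (t=72): FL=S FR=W RL=W RR=S
after cmd 7 (t=89): FL=S FR=W RL=S RR=W

start t=7: FL=S FR=W RL=S RR=W
cmd 1: advance +15 → t=22, phase=(17,7,2,12) → FL=W FR=S RL=S RR=W
cmd 2: advance +1 → t=23, phase=(18,8,3,13) → FL=W FR=S RL=S RR=W
cmd 3: advance +19 → t=42, phase=(17,7,2,12) → FL=W FR=S RL=S RR=W
cmd 4: advance +18 → t=60, phase=(15,5,0,10) → FL=W FR=S RL=S RR=W
cmd 5: advance +9 → t=69, phase=(4,14,9,19) → FL=S FR=W RL=S RR=W
cmd 6: advance +3 → t=72, phase=(7,17,12,2) → FL=S FR=W RL=W RR=S
cmd 7: advance +17 → t=89, phase=(4,14,9,19) → FL=S FR=W RL=S RR=W


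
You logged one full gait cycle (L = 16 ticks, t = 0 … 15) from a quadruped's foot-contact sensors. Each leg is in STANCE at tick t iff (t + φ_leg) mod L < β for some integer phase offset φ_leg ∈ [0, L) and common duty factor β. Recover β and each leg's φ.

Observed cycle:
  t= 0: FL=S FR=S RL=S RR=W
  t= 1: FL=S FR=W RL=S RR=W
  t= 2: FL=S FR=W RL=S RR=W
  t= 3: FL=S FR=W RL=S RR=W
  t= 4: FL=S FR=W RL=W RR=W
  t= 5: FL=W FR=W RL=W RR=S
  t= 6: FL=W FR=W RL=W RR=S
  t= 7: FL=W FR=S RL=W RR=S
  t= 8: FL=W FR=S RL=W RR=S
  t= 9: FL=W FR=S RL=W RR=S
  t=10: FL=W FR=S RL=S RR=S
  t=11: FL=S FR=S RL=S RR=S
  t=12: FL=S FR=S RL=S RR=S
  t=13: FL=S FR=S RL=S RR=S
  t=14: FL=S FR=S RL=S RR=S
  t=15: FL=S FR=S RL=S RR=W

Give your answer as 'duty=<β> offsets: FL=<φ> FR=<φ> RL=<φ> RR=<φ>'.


duty=10 offsets: FL=5 FR=9 RL=6 RR=11

duty β = stance ticks per leg = 10
FL: stance ticks = 10; W→S at t=11 → φ=5
FR: stance ticks = 10; W→S at t=7 → φ=9
RL: stance ticks = 10; W→S at t=10 → φ=6
RR: stance ticks = 10; W→S at t=5 → φ=11


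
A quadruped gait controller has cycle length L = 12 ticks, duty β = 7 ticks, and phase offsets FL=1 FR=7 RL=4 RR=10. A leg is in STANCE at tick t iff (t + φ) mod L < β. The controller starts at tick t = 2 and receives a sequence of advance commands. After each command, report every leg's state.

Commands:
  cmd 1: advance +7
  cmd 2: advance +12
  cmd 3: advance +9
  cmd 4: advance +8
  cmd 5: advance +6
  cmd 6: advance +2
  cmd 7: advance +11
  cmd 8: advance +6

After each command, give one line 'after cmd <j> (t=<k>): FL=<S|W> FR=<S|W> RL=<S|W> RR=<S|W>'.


after cmd 1 (t=9): FL=W FR=S RL=S RR=W
after cmd 2 (t=21): FL=W FR=S RL=S RR=W
after cmd 3 (t=30): FL=W FR=S RL=W RR=S
after cmd 4 (t=38): FL=S FR=W RL=S RR=S
after cmd 5 (t=44): FL=W FR=S RL=S RR=S
after cmd 6 (t=46): FL=W FR=S RL=S RR=W
after cmd 7 (t=57): FL=W FR=S RL=S RR=W
after cmd 8 (t=63): FL=S FR=W RL=W RR=S

start t=2: FL=S FR=W RL=S RR=S
cmd 1: advance +7 → t=9, phase=(10,4,1,7) → FL=W FR=S RL=S RR=W
cmd 2: advance +12 → t=21, phase=(10,4,1,7) → FL=W FR=S RL=S RR=W
cmd 3: advance +9 → t=30, phase=(7,1,10,4) → FL=W FR=S RL=W RR=S
cmd 4: advance +8 → t=38, phase=(3,9,6,0) → FL=S FR=W RL=S RR=S
cmd 5: advance +6 → t=44, phase=(9,3,0,6) → FL=W FR=S RL=S RR=S
cmd 6: advance +2 → t=46, phase=(11,5,2,8) → FL=W FR=S RL=S RR=W
cmd 7: advance +11 → t=57, phase=(10,4,1,7) → FL=W FR=S RL=S RR=W
cmd 8: advance +6 → t=63, phase=(4,10,7,1) → FL=S FR=W RL=W RR=S


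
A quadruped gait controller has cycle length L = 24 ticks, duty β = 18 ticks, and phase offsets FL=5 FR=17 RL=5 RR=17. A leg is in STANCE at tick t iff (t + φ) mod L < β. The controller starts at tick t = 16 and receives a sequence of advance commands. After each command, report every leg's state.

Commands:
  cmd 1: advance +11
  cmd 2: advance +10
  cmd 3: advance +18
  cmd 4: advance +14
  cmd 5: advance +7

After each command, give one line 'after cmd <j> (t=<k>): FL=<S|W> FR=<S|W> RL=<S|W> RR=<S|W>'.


after cmd 1 (t=27): FL=S FR=W RL=S RR=W
after cmd 2 (t=37): FL=W FR=S RL=W RR=S
after cmd 3 (t=55): FL=S FR=S RL=S RR=S
after cmd 4 (t=69): FL=S FR=S RL=S RR=S
after cmd 5 (t=76): FL=S FR=W RL=S RR=W

start t=16: FL=W FR=S RL=W RR=S
cmd 1: advance +11 → t=27, phase=(8,20,8,20) → FL=S FR=W RL=S RR=W
cmd 2: advance +10 → t=37, phase=(18,6,18,6) → FL=W FR=S RL=W RR=S
cmd 3: advance +18 → t=55, phase=(12,0,12,0) → FL=S FR=S RL=S RR=S
cmd 4: advance +14 → t=69, phase=(2,14,2,14) → FL=S FR=S RL=S RR=S
cmd 5: advance +7 → t=76, phase=(9,21,9,21) → FL=S FR=W RL=S RR=W


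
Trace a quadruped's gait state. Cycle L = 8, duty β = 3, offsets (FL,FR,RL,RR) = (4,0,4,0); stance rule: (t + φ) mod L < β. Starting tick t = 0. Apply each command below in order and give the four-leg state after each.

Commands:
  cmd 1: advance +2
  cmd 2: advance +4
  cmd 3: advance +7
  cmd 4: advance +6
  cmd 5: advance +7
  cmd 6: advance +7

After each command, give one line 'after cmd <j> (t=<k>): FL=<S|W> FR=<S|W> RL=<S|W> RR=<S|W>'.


start t=0: FL=W FR=S RL=W RR=S
cmd 1: advance +2 → t=2, phase=(6,2,6,2) → FL=W FR=S RL=W RR=S
cmd 2: advance +4 → t=6, phase=(2,6,2,6) → FL=S FR=W RL=S RR=W
cmd 3: advance +7 → t=13, phase=(1,5,1,5) → FL=S FR=W RL=S RR=W
cmd 4: advance +6 → t=19, phase=(7,3,7,3) → FL=W FR=W RL=W RR=W
cmd 5: advance +7 → t=26, phase=(6,2,6,2) → FL=W FR=S RL=W RR=S
cmd 6: advance +7 → t=33, phase=(5,1,5,1) → FL=W FR=S RL=W RR=S

after cmd 1 (t=2): FL=W FR=S RL=W RR=S
after cmd 2 (t=6): FL=S FR=W RL=S RR=W
after cmd 3 (t=13): FL=S FR=W RL=S RR=W
after cmd 4 (t=19): FL=W FR=W RL=W RR=W
after cmd 5 (t=26): FL=W FR=S RL=W RR=S
after cmd 6 (t=33): FL=W FR=S RL=W RR=S


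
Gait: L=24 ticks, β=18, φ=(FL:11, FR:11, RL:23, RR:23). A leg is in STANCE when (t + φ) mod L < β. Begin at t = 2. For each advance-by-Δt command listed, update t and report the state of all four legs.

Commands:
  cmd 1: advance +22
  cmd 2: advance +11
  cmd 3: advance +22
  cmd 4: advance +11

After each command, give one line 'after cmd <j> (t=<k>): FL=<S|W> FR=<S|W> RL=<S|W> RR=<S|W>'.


after cmd 1 (t=24): FL=S FR=S RL=W RR=W
after cmd 2 (t=35): FL=W FR=W RL=S RR=S
after cmd 3 (t=57): FL=W FR=W RL=S RR=S
after cmd 4 (t=68): FL=S FR=S RL=W RR=W

start t=2: FL=S FR=S RL=S RR=S
cmd 1: advance +22 → t=24, phase=(11,11,23,23) → FL=S FR=S RL=W RR=W
cmd 2: advance +11 → t=35, phase=(22,22,10,10) → FL=W FR=W RL=S RR=S
cmd 3: advance +22 → t=57, phase=(20,20,8,8) → FL=W FR=W RL=S RR=S
cmd 4: advance +11 → t=68, phase=(7,7,19,19) → FL=S FR=S RL=W RR=W


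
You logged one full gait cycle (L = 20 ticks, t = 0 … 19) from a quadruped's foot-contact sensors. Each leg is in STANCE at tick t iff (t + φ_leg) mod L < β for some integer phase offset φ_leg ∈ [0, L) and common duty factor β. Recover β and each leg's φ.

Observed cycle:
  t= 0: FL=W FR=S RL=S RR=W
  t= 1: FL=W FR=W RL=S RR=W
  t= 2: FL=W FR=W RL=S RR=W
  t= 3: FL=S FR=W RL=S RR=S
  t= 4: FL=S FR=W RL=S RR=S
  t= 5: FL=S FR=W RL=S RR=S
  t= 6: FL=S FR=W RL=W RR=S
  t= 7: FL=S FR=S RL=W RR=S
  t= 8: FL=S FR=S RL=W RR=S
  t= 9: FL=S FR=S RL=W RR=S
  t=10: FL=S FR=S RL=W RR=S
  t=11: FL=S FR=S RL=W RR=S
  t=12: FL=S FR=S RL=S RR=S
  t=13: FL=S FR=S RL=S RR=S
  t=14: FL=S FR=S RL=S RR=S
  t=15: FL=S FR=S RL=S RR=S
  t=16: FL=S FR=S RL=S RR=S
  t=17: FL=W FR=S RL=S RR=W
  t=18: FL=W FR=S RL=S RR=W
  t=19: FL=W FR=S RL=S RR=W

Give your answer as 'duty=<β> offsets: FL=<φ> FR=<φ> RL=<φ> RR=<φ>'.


duty β = stance ticks per leg = 14
FL: stance ticks = 14; W→S at t=3 → φ=17
FR: stance ticks = 14; W→S at t=7 → φ=13
RL: stance ticks = 14; W→S at t=12 → φ=8
RR: stance ticks = 14; W→S at t=3 → φ=17

duty=14 offsets: FL=17 FR=13 RL=8 RR=17


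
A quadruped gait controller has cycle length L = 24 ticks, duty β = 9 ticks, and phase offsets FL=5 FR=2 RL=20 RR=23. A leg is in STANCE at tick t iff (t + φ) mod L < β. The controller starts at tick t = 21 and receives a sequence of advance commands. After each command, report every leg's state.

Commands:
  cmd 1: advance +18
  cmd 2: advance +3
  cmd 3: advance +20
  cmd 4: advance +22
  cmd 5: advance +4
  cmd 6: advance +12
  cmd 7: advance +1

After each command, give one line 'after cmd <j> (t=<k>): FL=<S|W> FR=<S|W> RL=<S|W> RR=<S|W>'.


after cmd 1 (t=39): FL=W FR=W RL=W RR=W
after cmd 2 (t=42): FL=W FR=W RL=W RR=W
after cmd 3 (t=62): FL=W FR=W RL=W RR=W
after cmd 4 (t=84): FL=W FR=W RL=S RR=W
after cmd 5 (t=88): FL=W FR=W RL=W RR=W
after cmd 6 (t=100): FL=W FR=S RL=S RR=S
after cmd 7 (t=101): FL=W FR=S RL=S RR=S

start t=21: FL=S FR=W RL=W RR=W
cmd 1: advance +18 → t=39, phase=(20,17,11,14) → FL=W FR=W RL=W RR=W
cmd 2: advance +3 → t=42, phase=(23,20,14,17) → FL=W FR=W RL=W RR=W
cmd 3: advance +20 → t=62, phase=(19,16,10,13) → FL=W FR=W RL=W RR=W
cmd 4: advance +22 → t=84, phase=(17,14,8,11) → FL=W FR=W RL=S RR=W
cmd 5: advance +4 → t=88, phase=(21,18,12,15) → FL=W FR=W RL=W RR=W
cmd 6: advance +12 → t=100, phase=(9,6,0,3) → FL=W FR=S RL=S RR=S
cmd 7: advance +1 → t=101, phase=(10,7,1,4) → FL=W FR=S RL=S RR=S


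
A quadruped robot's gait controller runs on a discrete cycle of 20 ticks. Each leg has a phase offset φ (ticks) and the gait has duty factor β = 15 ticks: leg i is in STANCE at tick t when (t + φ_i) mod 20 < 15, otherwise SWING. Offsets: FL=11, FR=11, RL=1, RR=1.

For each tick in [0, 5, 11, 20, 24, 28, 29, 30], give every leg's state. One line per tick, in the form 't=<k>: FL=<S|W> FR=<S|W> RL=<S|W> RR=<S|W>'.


t=0: phase=(11,11,1,1) vs β=15 → FL=S FR=S RL=S RR=S
t=5: phase=(16,16,6,6) vs β=15 → FL=W FR=W RL=S RR=S
t=11: phase=(2,2,12,12) vs β=15 → FL=S FR=S RL=S RR=S
t=20: phase=(11,11,1,1) vs β=15 → FL=S FR=S RL=S RR=S
t=24: phase=(15,15,5,5) vs β=15 → FL=W FR=W RL=S RR=S
t=28: phase=(19,19,9,9) vs β=15 → FL=W FR=W RL=S RR=S
t=29: phase=(0,0,10,10) vs β=15 → FL=S FR=S RL=S RR=S
t=30: phase=(1,1,11,11) vs β=15 → FL=S FR=S RL=S RR=S

t=0: FL=S FR=S RL=S RR=S
t=5: FL=W FR=W RL=S RR=S
t=11: FL=S FR=S RL=S RR=S
t=20: FL=S FR=S RL=S RR=S
t=24: FL=W FR=W RL=S RR=S
t=28: FL=W FR=W RL=S RR=S
t=29: FL=S FR=S RL=S RR=S
t=30: FL=S FR=S RL=S RR=S


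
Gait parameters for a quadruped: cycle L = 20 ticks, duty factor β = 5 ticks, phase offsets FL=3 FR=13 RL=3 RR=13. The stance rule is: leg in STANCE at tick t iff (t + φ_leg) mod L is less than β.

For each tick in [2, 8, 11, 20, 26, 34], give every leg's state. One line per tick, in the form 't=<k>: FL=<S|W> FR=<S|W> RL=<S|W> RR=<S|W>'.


t=2: phase=(5,15,5,15) vs β=5 → FL=W FR=W RL=W RR=W
t=8: phase=(11,1,11,1) vs β=5 → FL=W FR=S RL=W RR=S
t=11: phase=(14,4,14,4) vs β=5 → FL=W FR=S RL=W RR=S
t=20: phase=(3,13,3,13) vs β=5 → FL=S FR=W RL=S RR=W
t=26: phase=(9,19,9,19) vs β=5 → FL=W FR=W RL=W RR=W
t=34: phase=(17,7,17,7) vs β=5 → FL=W FR=W RL=W RR=W

t=2: FL=W FR=W RL=W RR=W
t=8: FL=W FR=S RL=W RR=S
t=11: FL=W FR=S RL=W RR=S
t=20: FL=S FR=W RL=S RR=W
t=26: FL=W FR=W RL=W RR=W
t=34: FL=W FR=W RL=W RR=W


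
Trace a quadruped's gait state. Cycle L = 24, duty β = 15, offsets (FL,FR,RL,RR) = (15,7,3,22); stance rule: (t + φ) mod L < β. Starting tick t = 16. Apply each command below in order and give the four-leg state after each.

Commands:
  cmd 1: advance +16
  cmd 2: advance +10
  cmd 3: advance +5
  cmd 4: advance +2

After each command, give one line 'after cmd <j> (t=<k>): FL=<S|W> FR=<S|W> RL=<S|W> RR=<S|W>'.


after cmd 1 (t=32): FL=W FR=W RL=S RR=S
after cmd 2 (t=42): FL=S FR=S RL=W RR=W
after cmd 3 (t=47): FL=S FR=S RL=S RR=W
after cmd 4 (t=49): FL=W FR=S RL=S RR=W

start t=16: FL=S FR=W RL=W RR=S
cmd 1: advance +16 → t=32, phase=(23,15,11,6) → FL=W FR=W RL=S RR=S
cmd 2: advance +10 → t=42, phase=(9,1,21,16) → FL=S FR=S RL=W RR=W
cmd 3: advance +5 → t=47, phase=(14,6,2,21) → FL=S FR=S RL=S RR=W
cmd 4: advance +2 → t=49, phase=(16,8,4,23) → FL=W FR=S RL=S RR=W


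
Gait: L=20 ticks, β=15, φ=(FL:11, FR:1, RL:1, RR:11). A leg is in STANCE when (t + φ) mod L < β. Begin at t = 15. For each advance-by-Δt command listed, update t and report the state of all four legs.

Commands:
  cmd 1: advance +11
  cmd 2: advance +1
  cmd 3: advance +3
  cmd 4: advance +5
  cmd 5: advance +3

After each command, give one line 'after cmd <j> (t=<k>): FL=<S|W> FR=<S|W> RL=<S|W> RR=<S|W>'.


start t=15: FL=S FR=W RL=W RR=S
cmd 1: advance +11 → t=26, phase=(17,7,7,17) → FL=W FR=S RL=S RR=W
cmd 2: advance +1 → t=27, phase=(18,8,8,18) → FL=W FR=S RL=S RR=W
cmd 3: advance +3 → t=30, phase=(1,11,11,1) → FL=S FR=S RL=S RR=S
cmd 4: advance +5 → t=35, phase=(6,16,16,6) → FL=S FR=W RL=W RR=S
cmd 5: advance +3 → t=38, phase=(9,19,19,9) → FL=S FR=W RL=W RR=S

after cmd 1 (t=26): FL=W FR=S RL=S RR=W
after cmd 2 (t=27): FL=W FR=S RL=S RR=W
after cmd 3 (t=30): FL=S FR=S RL=S RR=S
after cmd 4 (t=35): FL=S FR=W RL=W RR=S
after cmd 5 (t=38): FL=S FR=W RL=W RR=S


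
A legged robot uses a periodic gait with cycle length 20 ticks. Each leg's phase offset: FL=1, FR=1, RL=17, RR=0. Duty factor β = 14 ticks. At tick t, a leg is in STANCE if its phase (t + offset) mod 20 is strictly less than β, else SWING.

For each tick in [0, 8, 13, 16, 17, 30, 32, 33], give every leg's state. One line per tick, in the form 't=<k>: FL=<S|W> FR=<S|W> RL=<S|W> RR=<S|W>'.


t=0: FL=S FR=S RL=W RR=S
t=8: FL=S FR=S RL=S RR=S
t=13: FL=W FR=W RL=S RR=S
t=16: FL=W FR=W RL=S RR=W
t=17: FL=W FR=W RL=W RR=W
t=30: FL=S FR=S RL=S RR=S
t=32: FL=S FR=S RL=S RR=S
t=33: FL=W FR=W RL=S RR=S

t=0: phase=(1,1,17,0) vs β=14 → FL=S FR=S RL=W RR=S
t=8: phase=(9,9,5,8) vs β=14 → FL=S FR=S RL=S RR=S
t=13: phase=(14,14,10,13) vs β=14 → FL=W FR=W RL=S RR=S
t=16: phase=(17,17,13,16) vs β=14 → FL=W FR=W RL=S RR=W
t=17: phase=(18,18,14,17) vs β=14 → FL=W FR=W RL=W RR=W
t=30: phase=(11,11,7,10) vs β=14 → FL=S FR=S RL=S RR=S
t=32: phase=(13,13,9,12) vs β=14 → FL=S FR=S RL=S RR=S
t=33: phase=(14,14,10,13) vs β=14 → FL=W FR=W RL=S RR=S


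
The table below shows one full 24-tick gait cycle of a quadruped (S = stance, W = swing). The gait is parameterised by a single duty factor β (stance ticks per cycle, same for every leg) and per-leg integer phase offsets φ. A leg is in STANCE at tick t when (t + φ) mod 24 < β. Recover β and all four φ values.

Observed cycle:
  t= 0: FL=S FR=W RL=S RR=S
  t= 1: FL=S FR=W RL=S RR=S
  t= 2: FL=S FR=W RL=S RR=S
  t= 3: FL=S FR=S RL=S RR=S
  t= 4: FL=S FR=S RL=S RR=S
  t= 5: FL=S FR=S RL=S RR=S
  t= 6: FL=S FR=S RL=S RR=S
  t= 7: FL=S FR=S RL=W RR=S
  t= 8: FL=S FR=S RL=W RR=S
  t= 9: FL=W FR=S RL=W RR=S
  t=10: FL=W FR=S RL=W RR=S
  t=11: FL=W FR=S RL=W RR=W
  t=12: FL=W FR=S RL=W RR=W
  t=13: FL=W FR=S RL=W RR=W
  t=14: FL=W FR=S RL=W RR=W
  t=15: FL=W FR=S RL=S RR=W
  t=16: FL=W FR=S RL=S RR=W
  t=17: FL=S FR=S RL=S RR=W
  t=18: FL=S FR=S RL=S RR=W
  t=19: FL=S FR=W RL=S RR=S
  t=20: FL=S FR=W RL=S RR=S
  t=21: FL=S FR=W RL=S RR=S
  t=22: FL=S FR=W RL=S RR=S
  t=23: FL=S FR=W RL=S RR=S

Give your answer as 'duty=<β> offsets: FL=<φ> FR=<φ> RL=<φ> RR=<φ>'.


duty=16 offsets: FL=7 FR=21 RL=9 RR=5

duty β = stance ticks per leg = 16
FL: stance ticks = 16; W→S at t=17 → φ=7
FR: stance ticks = 16; W→S at t=3 → φ=21
RL: stance ticks = 16; W→S at t=15 → φ=9
RR: stance ticks = 16; W→S at t=19 → φ=5


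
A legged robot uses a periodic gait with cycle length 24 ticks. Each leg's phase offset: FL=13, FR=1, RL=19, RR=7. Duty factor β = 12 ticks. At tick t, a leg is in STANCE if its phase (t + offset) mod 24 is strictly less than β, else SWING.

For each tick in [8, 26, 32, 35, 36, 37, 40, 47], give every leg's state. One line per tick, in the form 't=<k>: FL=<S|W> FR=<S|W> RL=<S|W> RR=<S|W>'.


t=8: FL=W FR=S RL=S RR=W
t=26: FL=W FR=S RL=W RR=S
t=32: FL=W FR=S RL=S RR=W
t=35: FL=S FR=W RL=S RR=W
t=36: FL=S FR=W RL=S RR=W
t=37: FL=S FR=W RL=S RR=W
t=40: FL=S FR=W RL=S RR=W
t=47: FL=W FR=S RL=W RR=S

t=8: phase=(21,9,3,15) vs β=12 → FL=W FR=S RL=S RR=W
t=26: phase=(15,3,21,9) vs β=12 → FL=W FR=S RL=W RR=S
t=32: phase=(21,9,3,15) vs β=12 → FL=W FR=S RL=S RR=W
t=35: phase=(0,12,6,18) vs β=12 → FL=S FR=W RL=S RR=W
t=36: phase=(1,13,7,19) vs β=12 → FL=S FR=W RL=S RR=W
t=37: phase=(2,14,8,20) vs β=12 → FL=S FR=W RL=S RR=W
t=40: phase=(5,17,11,23) vs β=12 → FL=S FR=W RL=S RR=W
t=47: phase=(12,0,18,6) vs β=12 → FL=W FR=S RL=W RR=S
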